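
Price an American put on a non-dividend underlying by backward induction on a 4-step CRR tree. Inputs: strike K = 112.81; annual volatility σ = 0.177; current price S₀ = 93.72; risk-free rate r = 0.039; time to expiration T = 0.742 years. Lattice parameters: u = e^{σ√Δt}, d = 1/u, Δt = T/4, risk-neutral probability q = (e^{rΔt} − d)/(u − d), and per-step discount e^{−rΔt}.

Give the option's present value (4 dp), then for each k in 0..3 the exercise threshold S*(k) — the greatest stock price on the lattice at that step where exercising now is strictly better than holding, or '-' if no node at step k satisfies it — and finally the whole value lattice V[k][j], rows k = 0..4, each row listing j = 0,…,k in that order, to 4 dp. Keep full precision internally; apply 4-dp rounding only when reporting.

Δt=0.18550, u=1.07921, d=0.92660, q=0.52853, disc=e^(-rΔt)=0.99279
k=4 terminal: V=max(K-S,0) → 43.7222 32.3432 19.0900 3.6540 0.0000
k=3: j=0 S=74.5605 intr=38.2495 cont=37.4363 V=38.2495[EX]; j=1 S=86.8409 intr=25.9691 cont=25.1559 V=25.9691[EX]; j=2 S=101.1440 intr=11.6660 cont=10.8528 V=11.6660[EX]; j=3 S=117.8028 intr=0.0000 cont=1.7103 V=1.7103[hold]  S*(3)=101.1440
k=2: j=0 S=80.4668 intr=32.3432 cont=31.5300 V=32.3432[EX]; j=1 S=93.7200 intr=19.0900 cont=18.2768 V=19.0900[EX]; j=2 S=109.1560 intr=3.6540 cont=6.3580 V=6.3580[hold]  S*(2)=93.7200
k=1: j=0 S=86.8409 intr=25.9691 cont=25.1559 V=25.9691[EX]; j=1 S=101.1440 intr=11.6660 cont=12.2717 V=12.2717[hold]  S*(1)=86.8409
k=0: j=0 S=93.7200 intr=19.0900 cont=18.5946 V=19.0900[EX]  S*(0)=93.7200

price = 19.0900
boundary = 93.7200 86.8409 93.7200 101.1440
tree:
19.0900
25.9691 12.2717
32.3432 19.0900 6.3580
38.2495 25.9691 11.6660 1.7103
43.7222 32.3432 19.0900 3.6540 0.0000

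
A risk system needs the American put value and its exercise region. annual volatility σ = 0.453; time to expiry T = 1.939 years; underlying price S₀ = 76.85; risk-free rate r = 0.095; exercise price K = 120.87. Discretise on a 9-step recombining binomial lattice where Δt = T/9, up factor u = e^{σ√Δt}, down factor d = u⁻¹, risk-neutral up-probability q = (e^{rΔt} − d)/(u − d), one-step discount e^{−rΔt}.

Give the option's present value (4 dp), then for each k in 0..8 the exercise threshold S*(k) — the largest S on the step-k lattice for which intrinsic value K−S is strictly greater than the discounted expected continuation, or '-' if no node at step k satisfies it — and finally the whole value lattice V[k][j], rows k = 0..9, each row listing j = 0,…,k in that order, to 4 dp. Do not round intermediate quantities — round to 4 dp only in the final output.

price = 44.5578
boundary = - 62.2769 50.4673 62.2769 76.8500 62.2769 76.8500 62.2769 76.8500
tree:
44.5578
58.5931 32.1770
70.4027 44.0967 21.4265
79.9728 58.5931 31.2290 12.3759
87.7281 70.4027 44.0200 19.5552 5.6091
94.0128 79.9728 58.5931 29.9276 9.8484 1.5426
99.1057 87.7281 70.4027 44.0200 16.8795 3.1267 0.0000
103.2329 94.0128 79.9728 58.5931 27.9655 6.3375 0.0000 0.0000
106.5774 99.1057 87.7281 70.4027 44.0200 12.8455 0.0000 0.0000 0.0000
109.2877 103.2329 94.0128 79.9728 58.5931 26.0368 0.0000 0.0000 0.0000 0.0000

Δt=0.21544, u=1.23400, d=0.81037, q=0.49644, disc=e^(-rΔt)=0.97974
k=9 terminal: V=max(K-S,0) → 109.2877 103.2329 94.0128 79.9728 58.5931 26.0368 0.0000 0.0000 0.0000 0.0000
k=8: j=0 S=14.2926 intr=106.5774 cont=104.1287 V=106.5774[EX]; j=1 S=21.7643 intr=99.1057 cont=96.6570 V=99.1057[EX]; j=2 S=33.1419 intr=87.7281 cont=85.2794 V=87.7281[EX]; j=3 S=50.4673 intr=70.4027 cont=67.9539 V=70.4027[EX]; j=4 S=76.8500 intr=44.0200 cont=41.5713 V=44.0200[EX]; j=5 S=117.0246 intr=3.8454 cont=12.8455 V=12.8455[hold]; j=6 S=178.2012 intr=0.0000 cont=0.0000 V=0.0000[hold]; j=7 S=271.3589 intr=0.0000 cont=0.0000 V=0.0000[hold]; j=8 S=413.2163 intr=0.0000 cont=0.0000 V=0.0000[hold]  S*(8)=76.8500
k=7: j=0 S=17.6371 intr=103.2329 cont=100.7842 V=103.2329[EX]; j=1 S=26.8572 intr=94.0128 cont=91.5641 V=94.0128[EX]; j=2 S=40.8972 intr=79.9728 cont=77.5241 V=79.9728[EX]; j=3 S=62.2769 intr=58.5931 cont=56.1443 V=58.5931[EX]; j=4 S=94.8332 intr=26.0368 cont=27.9655 V=27.9655[hold]; j=5 S=144.4089 intr=0.0000 cont=6.3375 V=6.3375[hold]; j=6 S=219.9011 intr=0.0000 cont=0.0000 V=0.0000[hold]; j=7 S=334.8580 intr=0.0000 cont=0.0000 V=0.0000[hold]  S*(7)=62.2769
k=6: j=0 S=21.7643 intr=99.1057 cont=96.6570 V=99.1057[EX]; j=1 S=33.1419 intr=87.7281 cont=85.2794 V=87.7281[EX]; j=2 S=50.4673 intr=70.4027 cont=67.9539 V=70.4027[EX]; j=3 S=76.8500 intr=44.0200 cont=42.5094 V=44.0200[EX]; j=4 S=117.0246 intr=3.8454 cont=16.8795 V=16.8795[hold]; j=5 S=178.2012 intr=0.0000 cont=3.1267 V=3.1267[hold]; j=6 S=271.3589 intr=0.0000 cont=0.0000 V=0.0000[hold]  S*(6)=76.8500
k=5: j=0 S=26.8572 intr=94.0128 cont=91.5641 V=94.0128[EX]; j=1 S=40.8972 intr=79.9728 cont=77.5241 V=79.9728[EX]; j=2 S=62.2769 intr=58.5931 cont=56.1443 V=58.5931[EX]; j=3 S=94.8332 intr=26.0368 cont=29.9276 V=29.9276[hold]; j=4 S=144.4089 intr=0.0000 cont=9.8484 V=9.8484[hold]; j=5 S=219.9011 intr=0.0000 cont=1.5426 V=1.5426[hold]  S*(5)=62.2769
k=4: j=0 S=33.1419 intr=87.7281 cont=85.2794 V=87.7281[EX]; j=1 S=50.4673 intr=70.4027 cont=67.9539 V=70.4027[EX]; j=2 S=76.8500 intr=44.0200 cont=43.4637 V=44.0200[EX]; j=3 S=117.0246 intr=3.8454 cont=19.5552 V=19.5552[hold]; j=4 S=178.2012 intr=0.0000 cont=5.6091 V=5.6091[hold]  S*(4)=76.8500
k=3: j=0 S=40.8972 intr=79.9728 cont=77.5241 V=79.9728[EX]; j=1 S=62.2769 intr=58.5931 cont=56.1443 V=58.5931[EX]; j=2 S=94.8332 intr=26.0368 cont=31.2290 V=31.2290[hold]; j=3 S=144.4089 intr=0.0000 cont=12.3759 V=12.3759[hold]  S*(3)=62.2769
k=2: j=0 S=50.4673 intr=70.4027 cont=67.9539 V=70.4027[EX]; j=1 S=76.8500 intr=44.0200 cont=44.0967 V=44.0967[hold]; j=2 S=117.0246 intr=3.8454 cont=21.4265 V=21.4265[hold]  S*(2)=50.4673
k=1: j=0 S=62.2769 intr=58.5931 cont=56.1816 V=58.5931[EX]; j=1 S=94.8332 intr=26.0368 cont=32.1770 V=32.1770[hold]  S*(1)=62.2769
k=0: j=0 S=76.8500 intr=44.0200 cont=44.5578 V=44.5578[hold]  S*(0)=-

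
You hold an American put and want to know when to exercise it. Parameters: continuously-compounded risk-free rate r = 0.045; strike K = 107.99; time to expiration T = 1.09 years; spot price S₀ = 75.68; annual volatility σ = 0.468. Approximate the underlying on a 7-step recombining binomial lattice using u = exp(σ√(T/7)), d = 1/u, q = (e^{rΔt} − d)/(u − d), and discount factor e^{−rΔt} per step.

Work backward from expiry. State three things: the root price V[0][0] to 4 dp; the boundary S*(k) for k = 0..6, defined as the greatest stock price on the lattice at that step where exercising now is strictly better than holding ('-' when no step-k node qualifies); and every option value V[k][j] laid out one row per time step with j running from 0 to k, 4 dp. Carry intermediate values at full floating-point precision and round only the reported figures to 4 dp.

Δt=0.15571  u=1.20283  d=0.83137  q=0.47289  discount=0.99302
step 7 (expiry): payoffs max(K−S,0) = 87.2143 77.9318 64.5019 45.0716 16.9599 0.0000 0.0000 0.0000
step 6: (k=6,j=0): S=24.9896, (K−S)⁺=83.0004, hold=82.2464 ⇒ V=83.0004 exercise | (k=6,j=1): S=36.1548, (K−S)⁺=71.8352, hold=71.0811 ⇒ V=71.8352 exercise | (k=6,j=2): S=52.3087, (K−S)⁺=55.6813, hold=54.9273 ⇒ V=55.6813 exercise | (k=6,j=3): S=75.6800, (K−S)⁺=32.3100, hold=31.5559 ⇒ V=32.3100 exercise | (k=6,j=4): S=109.4935, (K−S)⁺=0.0000, hold=8.8773 ⇒ V=8.8773 continue | (k=6,j=5): S=158.4149, (K−S)⁺=0.0000, hold=0.0000 ⇒ V=0.0000 continue | (k=6,j=6): S=229.1940, (K−S)⁺=0.0000, hold=0.0000 ⇒ V=0.0000 continue  boundary S*=75.6800
step 5: (k=5,j=0): S=30.0582, (K−S)⁺=77.9318, hold=77.1778 ⇒ V=77.9318 exercise | (k=5,j=1): S=43.4881, (K−S)⁺=64.5019, hold=63.7479 ⇒ V=64.5019 exercise | (k=5,j=2): S=62.9184, (K−S)⁺=45.0716, hold=44.3176 ⇒ V=45.0716 exercise | (k=5,j=3): S=91.0301, (K−S)⁺=16.9599, hold=21.0806 ⇒ V=21.0806 continue | (k=5,j=4): S=131.7020, (K−S)⁺=0.0000, hold=4.6466 ⇒ V=4.6466 continue | (k=5,j=5): S=190.5459, (K−S)⁺=0.0000, hold=0.0000 ⇒ V=0.0000 continue  boundary S*=62.9184
step 4: (k=4,j=0): S=36.1548, (K−S)⁺=71.8352, hold=71.0811 ⇒ V=71.8352 exercise | (k=4,j=1): S=52.3087, (K−S)⁺=55.6813, hold=54.9273 ⇒ V=55.6813 exercise | (k=4,j=2): S=75.6800, (K−S)⁺=32.3100, hold=33.4910 ⇒ V=33.4910 continue | (k=4,j=3): S=109.4935, (K−S)⁺=0.0000, hold=13.2162 ⇒ V=13.2162 continue | (k=4,j=4): S=158.4149, (K−S)⁺=0.0000, hold=2.4322 ⇒ V=2.4322 continue  boundary S*=52.3087
step 3: (k=3,j=0): S=43.4881, (K−S)⁺=64.5019, hold=63.7479 ⇒ V=64.5019 exercise | (k=3,j=1): S=62.9184, (K−S)⁺=45.0716, hold=44.8722 ⇒ V=45.0716 exercise | (k=3,j=2): S=91.0301, (K−S)⁺=16.9599, hold=23.7363 ⇒ V=23.7363 continue | (k=3,j=3): S=131.7020, (K−S)⁺=0.0000, hold=8.0598 ⇒ V=8.0598 continue  boundary S*=62.9184
step 2: (k=2,j=0): S=52.3087, (K−S)⁺=55.6813, hold=54.9273 ⇒ V=55.6813 exercise | (k=2,j=1): S=75.6800, (K−S)⁺=32.3100, hold=34.7380 ⇒ V=34.7380 continue | (k=2,j=2): S=109.4935, (K−S)⁺=0.0000, hold=16.2090 ⇒ V=16.2090 continue  boundary S*=52.3087
step 1: (k=1,j=0): S=62.9184, (K−S)⁺=45.0716, hold=45.4578 ⇒ V=45.4578 continue | (k=1,j=1): S=91.0301, (K−S)⁺=16.9599, hold=25.7944 ⇒ V=25.7944 continue  boundary S*=-
step 0: (k=0,j=0): S=75.6800, (K−S)⁺=32.3100, hold=35.9066 ⇒ V=35.9066 continue  boundary S*=-

price = 35.9066
boundary = - - 52.3087 62.9184 52.3087 62.9184 75.6800
tree:
35.9066
45.4578 25.7944
55.6813 34.7380 16.2090
64.5019 45.0716 23.7363 8.0598
71.8352 55.6813 33.4910 13.2162 2.4322
77.9318 64.5019 45.0716 21.0806 4.6466 0.0000
83.0004 71.8352 55.6813 32.3100 8.8773 0.0000 0.0000
87.2143 77.9318 64.5019 45.0716 16.9599 0.0000 0.0000 0.0000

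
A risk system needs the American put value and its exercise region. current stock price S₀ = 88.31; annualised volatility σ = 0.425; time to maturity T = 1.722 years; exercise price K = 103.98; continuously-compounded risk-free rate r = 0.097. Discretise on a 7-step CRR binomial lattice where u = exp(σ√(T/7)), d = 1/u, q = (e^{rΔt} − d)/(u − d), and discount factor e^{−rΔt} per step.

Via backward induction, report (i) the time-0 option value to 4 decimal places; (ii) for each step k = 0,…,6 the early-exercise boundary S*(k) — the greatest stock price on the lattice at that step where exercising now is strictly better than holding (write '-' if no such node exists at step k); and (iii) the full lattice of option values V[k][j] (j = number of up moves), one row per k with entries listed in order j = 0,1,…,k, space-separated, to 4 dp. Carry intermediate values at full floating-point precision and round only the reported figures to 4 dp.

price = 22.4367
boundary = - - 57.9318 71.5259 57.9318 71.5259 57.9318
tree:
22.4367
32.7423 13.3833
46.0482 21.2340 6.3089
57.0586 32.4541 11.2244 1.7803
65.9764 46.0482 19.4497 3.6787 0.0000
73.1993 57.0586 32.4541 7.6012 0.0000 0.0000
79.0494 65.9764 46.0482 15.7064 0.0000 0.0000 0.0000
83.7877 73.1993 57.0586 32.4541 0.0000 0.0000 0.0000 0.0000

Δt=0.24600  u=1.23466  d=0.80994  q=0.50436  discount=0.97642
step 7 (expiry): payoffs max(K−S,0) = 83.7877 73.1993 57.0586 32.4541 0.0000 0.0000 0.0000 0.0000
step 6: (k=6,j=0): S=24.9306, (K−S)⁺=79.0494, hold=76.5976 ⇒ V=79.0494 exercise | (k=6,j=1): S=38.0036, (K−S)⁺=65.9764, hold=63.5246 ⇒ V=65.9764 exercise | (k=6,j=2): S=57.9318, (K−S)⁺=46.0482, hold=43.5964 ⇒ V=46.0482 exercise | (k=6,j=3): S=88.3100, (K−S)⁺=15.6700, hold=15.7064 ⇒ V=15.7064 continue | (k=6,j=4): S=134.6178, (K−S)⁺=0.0000, hold=0.0000 ⇒ V=0.0000 continue | (k=6,j=5): S=205.2084, (K−S)⁺=0.0000, hold=0.0000 ⇒ V=0.0000 continue | (k=6,j=6): S=312.8151, (K−S)⁺=0.0000, hold=0.0000 ⇒ V=0.0000 continue  boundary S*=57.9318
step 5: (k=5,j=0): S=30.7807, (K−S)⁺=73.1993, hold=70.7475 ⇒ V=73.1993 exercise | (k=5,j=1): S=46.9214, (K−S)⁺=57.0586, hold=54.6068 ⇒ V=57.0586 exercise | (k=5,j=2): S=71.5259, (K−S)⁺=32.4541, hold=30.0202 ⇒ V=32.4541 exercise | (k=5,j=3): S=109.0326, (K−S)⁺=0.0000, hold=7.6012 ⇒ V=7.6012 continue | (k=5,j=4): S=166.2068, (K−S)⁺=0.0000, hold=0.0000 ⇒ V=0.0000 continue | (k=5,j=5): S=253.3619, (K−S)⁺=0.0000, hold=0.0000 ⇒ V=0.0000 continue  boundary S*=71.5259
step 4: (k=4,j=0): S=38.0036, (K−S)⁺=65.9764, hold=63.5246 ⇒ V=65.9764 exercise | (k=4,j=1): S=57.9318, (K−S)⁺=46.0482, hold=43.5964 ⇒ V=46.0482 exercise | (k=4,j=2): S=88.3100, (K−S)⁺=15.6700, hold=19.4497 ⇒ V=19.4497 continue | (k=4,j=3): S=134.6178, (K−S)⁺=0.0000, hold=3.6787 ⇒ V=3.6787 continue | (k=4,j=4): S=205.2084, (K−S)⁺=0.0000, hold=0.0000 ⇒ V=0.0000 continue  boundary S*=57.9318
step 3: (k=3,j=0): S=46.9214, (K−S)⁺=57.0586, hold=54.6068 ⇒ V=57.0586 exercise | (k=3,j=1): S=71.5259, (K−S)⁺=32.4541, hold=31.8636 ⇒ V=32.4541 exercise | (k=3,j=2): S=109.0326, (K−S)⁺=0.0000, hold=11.2244 ⇒ V=11.2244 continue | (k=3,j=3): S=166.2068, (K−S)⁺=0.0000, hold=1.7803 ⇒ V=1.7803 continue  boundary S*=71.5259
step 2: (k=2,j=0): S=57.9318, (K−S)⁺=46.0482, hold=43.5964 ⇒ V=46.0482 exercise | (k=2,j=1): S=88.3100, (K−S)⁺=15.6700, hold=21.2340 ⇒ V=21.2340 continue | (k=2,j=2): S=134.6178, (K−S)⁺=0.0000, hold=6.3089 ⇒ V=6.3089 continue  boundary S*=57.9318
step 1: (k=1,j=0): S=71.5259, (K−S)⁺=32.4541, hold=32.7423 ⇒ V=32.7423 continue | (k=1,j=1): S=109.0326, (K−S)⁺=0.0000, hold=13.3833 ⇒ V=13.3833 continue  boundary S*=-
step 0: (k=0,j=0): S=88.3100, (K−S)⁺=15.6700, hold=22.4367 ⇒ V=22.4367 continue  boundary S*=-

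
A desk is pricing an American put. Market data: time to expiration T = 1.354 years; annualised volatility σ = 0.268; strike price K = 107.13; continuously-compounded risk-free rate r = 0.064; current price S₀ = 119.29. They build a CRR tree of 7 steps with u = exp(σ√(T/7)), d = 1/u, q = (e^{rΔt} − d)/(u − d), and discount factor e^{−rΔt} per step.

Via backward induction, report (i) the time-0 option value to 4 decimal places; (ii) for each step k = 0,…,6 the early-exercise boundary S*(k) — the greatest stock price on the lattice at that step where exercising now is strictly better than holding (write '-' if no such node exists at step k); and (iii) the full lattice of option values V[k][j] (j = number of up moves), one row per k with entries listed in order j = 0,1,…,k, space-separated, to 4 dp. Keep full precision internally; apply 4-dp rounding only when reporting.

Δt=0.19343, u=1.12510, d=0.88881, q=0.52329, disc=e^(-rΔt)=0.98770
k=7 terminal: V=max(K-S,0) → 54.8568 40.9606 23.3701 1.1034 0.0000 0.0000 0.0000 0.0000
k=6: j=0 S=58.8123 intr=48.3177 cont=46.9997 V=48.3177[EX]; j=1 S=74.4469 intr=32.6831 cont=31.3650 V=32.6831[EX]; j=2 S=94.2379 intr=12.8921 cont=11.5741 V=12.8921[EX]; j=3 S=119.2900 intr=0.0000 cont=0.5195 V=0.5195[hold]; j=4 S=151.0020 intr=0.0000 cont=0.0000 V=0.0000[hold]; j=5 S=191.1443 intr=0.0000 cont=0.0000 V=0.0000[hold]; j=6 S=241.9580 intr=0.0000 cont=0.0000 V=0.0000[hold]  S*(6)=94.2379
k=5: j=0 S=66.1694 intr=40.9606 cont=39.6425 V=40.9606[EX]; j=1 S=83.7599 intr=23.3701 cont=22.0521 V=23.3701[EX]; j=2 S=106.0266 intr=1.1034 cont=6.3388 V=6.3388[hold]; j=3 S=134.2126 intr=0.0000 cont=0.2446 V=0.2446[hold]; j=4 S=169.8916 intr=0.0000 cont=0.0000 V=0.0000[hold]; j=5 S=215.0556 intr=0.0000 cont=0.0000 V=0.0000[hold]  S*(5)=83.7599
k=4: j=0 S=74.4469 intr=32.6831 cont=31.3650 V=32.6831[EX]; j=1 S=94.2379 intr=12.8921 cont=14.2800 V=14.2800[hold]; j=2 S=119.2900 intr=0.0000 cont=3.1111 V=3.1111[hold]; j=3 S=151.0020 intr=0.0000 cont=0.1152 V=0.1152[hold]; j=4 S=191.1443 intr=0.0000 cont=0.0000 V=0.0000[hold]  S*(4)=74.4469
k=3: j=0 S=83.7599 intr=23.3701 cont=22.7694 V=23.3701[EX]; j=1 S=106.0266 intr=1.1034 cont=8.3317 V=8.3317[hold]; j=2 S=134.2126 intr=0.0000 cont=1.5244 V=1.5244[hold]; j=3 S=169.8916 intr=0.0000 cont=0.0542 V=0.0542[hold]  S*(3)=83.7599
k=2: j=0 S=94.2379 intr=12.8921 cont=15.3100 V=15.3100[hold]; j=1 S=119.2900 intr=0.0000 cont=4.7108 V=4.7108[hold]; j=2 S=151.0020 intr=0.0000 cont=0.7458 V=0.7458[hold]  S*(2)=-
k=1: j=0 S=106.0266 intr=1.1034 cont=9.6435 V=9.6435[hold]; j=1 S=134.2126 intr=0.0000 cont=2.6035 V=2.6035[hold]  S*(1)=-
k=0: j=0 S=119.2900 intr=0.0000 cont=5.8863 V=5.8863[hold]  S*(0)=-

price = 5.8863
boundary = - - - 83.7599 74.4469 83.7599 94.2379
tree:
5.8863
9.6435 2.6035
15.3100 4.7108 0.7458
23.3701 8.3317 1.5244 0.0542
32.6831 14.2800 3.1111 0.1152 0.0000
40.9606 23.3701 6.3388 0.2446 0.0000 0.0000
48.3177 32.6831 12.8921 0.5195 0.0000 0.0000 0.0000
54.8568 40.9606 23.3701 1.1034 0.0000 0.0000 0.0000 0.0000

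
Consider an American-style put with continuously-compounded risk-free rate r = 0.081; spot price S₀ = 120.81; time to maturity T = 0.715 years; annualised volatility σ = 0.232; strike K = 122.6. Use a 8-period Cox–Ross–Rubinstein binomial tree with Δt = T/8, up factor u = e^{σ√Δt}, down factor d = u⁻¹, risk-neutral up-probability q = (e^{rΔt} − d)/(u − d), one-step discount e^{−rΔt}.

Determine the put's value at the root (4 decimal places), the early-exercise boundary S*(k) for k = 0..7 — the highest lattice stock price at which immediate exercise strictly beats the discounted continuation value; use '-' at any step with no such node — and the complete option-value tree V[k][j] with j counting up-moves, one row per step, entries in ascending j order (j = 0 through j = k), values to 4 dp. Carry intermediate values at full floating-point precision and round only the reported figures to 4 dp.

Δt=0.08937, u=1.07182, d=0.93299, q=0.53500, disc=e^(-rΔt)=0.99279
k=8 terminal: V=max(K-S,0) → 53.2368 42.9158 31.0590 17.4379 1.7900 0.0000 0.0000 0.0000 0.0000
k=7: j=0 S=74.3448 intr=48.2552 cont=47.3709 V=48.2552[EX]; j=1 S=85.4071 intr=37.1929 cont=36.3085 V=37.1929[EX]; j=2 S=98.1155 intr=24.4845 cont=23.6002 V=24.4845[EX]; j=3 S=112.7148 intr=9.8852 cont=9.0008 V=9.8852[EX]; j=4 S=129.4865 intr=0.0000 cont=0.8263 V=0.8263[hold]; j=5 S=148.7538 intr=0.0000 cont=0.0000 V=0.0000[hold]; j=6 S=170.8880 intr=0.0000 cont=0.0000 V=0.0000[hold]; j=7 S=196.3158 intr=0.0000 cont=0.0000 V=0.0000[hold]  S*(7)=112.7148
k=6: j=0 S=79.6842 intr=42.9158 cont=42.0314 V=42.9158[EX]; j=1 S=91.5410 intr=31.0590 cont=30.1746 V=31.0590[EX]; j=2 S=105.1621 intr=17.4379 cont=16.5535 V=17.4379[EX]; j=3 S=120.8100 intr=1.7900 cont=5.0023 V=5.0023[hold]; j=4 S=138.7862 intr=0.0000 cont=0.3815 V=0.3815[hold]; j=5 S=159.4373 intr=0.0000 cont=0.0000 V=0.0000[hold]; j=6 S=183.1612 intr=0.0000 cont=0.0000 V=0.0000[hold]  S*(6)=105.1621
k=5: j=0 S=85.4071 intr=37.1929 cont=36.3085 V=37.1929[EX]; j=1 S=98.1155 intr=24.4845 cont=23.6002 V=24.4845[EX]; j=2 S=112.7148 intr=9.8852 cont=10.7070 V=10.7070[hold]; j=3 S=129.4865 intr=0.0000 cont=2.5119 V=2.5119[hold]; j=4 S=148.7538 intr=0.0000 cont=0.1761 V=0.1761[hold]; j=5 S=170.8880 intr=0.0000 cont=0.0000 V=0.0000[hold]  S*(5)=98.1155
k=4: j=0 S=91.5410 intr=31.0590 cont=30.1746 V=31.0590[EX]; j=1 S=105.1621 intr=17.4379 cont=16.9901 V=17.4379[EX]; j=2 S=120.8100 intr=1.7900 cont=6.2770 V=6.2770[hold]; j=3 S=138.7862 intr=0.0000 cont=1.2531 V=1.2531[hold]; j=4 S=159.4373 intr=0.0000 cont=0.0813 V=0.0813[hold]  S*(4)=105.1621
k=3: j=0 S=98.1155 intr=24.4845 cont=23.6002 V=24.4845[EX]; j=1 S=112.7148 intr=9.8852 cont=11.3841 V=11.3841[hold]; j=2 S=129.4865 intr=0.0000 cont=3.5633 V=3.5633[hold]; j=3 S=148.7538 intr=0.0000 cont=0.6217 V=0.6217[hold]  S*(3)=98.1155
k=2: j=0 S=105.1621 intr=17.4379 cont=17.3497 V=17.4379[EX]; j=1 S=120.8100 intr=1.7900 cont=7.1480 V=7.1480[hold]; j=2 S=138.7862 intr=0.0000 cont=1.9752 V=1.9752[hold]  S*(2)=105.1621
k=1: j=0 S=112.7148 intr=9.8852 cont=11.8467 V=11.8467[hold]; j=1 S=129.4865 intr=0.0000 cont=4.3489 V=4.3489[hold]  S*(1)=-
k=0: j=0 S=120.8100 intr=1.7900 cont=7.7788 V=7.7788[hold]  S*(0)=-

price = 7.7788
boundary = - - 105.1621 98.1155 105.1621 98.1155 105.1621 112.7148
tree:
7.7788
11.8467 4.3489
17.4379 7.1480 1.9752
24.4845 11.3841 3.5633 0.6217
31.0590 17.4379 6.2770 1.2531 0.0813
37.1929 24.4845 10.7070 2.5119 0.1761 0.0000
42.9158 31.0590 17.4379 5.0023 0.3815 0.0000 0.0000
48.2552 37.1929 24.4845 9.8852 0.8263 0.0000 0.0000 0.0000
53.2368 42.9158 31.0590 17.4379 1.7900 0.0000 0.0000 0.0000 0.0000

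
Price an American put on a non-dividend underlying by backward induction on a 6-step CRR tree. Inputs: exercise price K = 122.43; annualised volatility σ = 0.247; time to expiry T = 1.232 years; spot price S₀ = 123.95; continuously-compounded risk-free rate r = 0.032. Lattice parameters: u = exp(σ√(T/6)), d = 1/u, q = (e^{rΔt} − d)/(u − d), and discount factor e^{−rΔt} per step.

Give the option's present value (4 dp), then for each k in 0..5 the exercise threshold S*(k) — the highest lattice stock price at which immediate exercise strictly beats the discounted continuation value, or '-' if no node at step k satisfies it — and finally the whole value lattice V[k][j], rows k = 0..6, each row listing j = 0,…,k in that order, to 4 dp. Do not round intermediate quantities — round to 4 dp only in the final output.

price = 10.4486
boundary = - - - 88.5975 99.0900 110.8251
tree:
10.4486
16.1239 4.9433
23.9423 8.5622 1.4101
33.8325 14.4236 2.8469 0.0000
43.2140 23.3400 5.7479 0.0000 0.0000
51.6020 33.8325 11.6049 0.0000 0.0000 0.0000
59.1019 43.2140 23.3400 0.0000 0.0000 0.0000 0.0000

Δt=0.20533, u=1.11843, d=0.89411, q=0.50144, disc=e^(-rΔt)=0.99345
k=6 terminal: V=max(K-S,0) → 59.1019 43.2140 23.3400 0.0000 0.0000 0.0000 0.0000
k=5: j=0 S=70.8280 intr=51.6020 cont=50.8002 V=51.6020[EX]; j=1 S=88.5975 intr=33.8325 cont=33.0307 V=33.8325[EX]; j=2 S=110.8251 intr=11.6049 cont=11.5603 V=11.6049[EX]; j=3 S=138.6293 intr=0.0000 cont=0.0000 V=0.0000[hold]; j=4 S=173.4090 intr=0.0000 cont=0.0000 V=0.0000[hold]; j=5 S=216.9144 intr=0.0000 cont=0.0000 V=0.0000[hold]  S*(5)=110.8251
k=4: j=0 S=79.2160 intr=43.2140 cont=42.4122 V=43.2140[EX]; j=1 S=99.0900 intr=23.3400 cont=22.5382 V=23.3400[EX]; j=2 S=123.9500 intr=0.0000 cont=5.7479 V=5.7479[hold]; j=3 S=155.0470 intr=0.0000 cont=0.0000 V=0.0000[hold]; j=4 S=193.9456 intr=0.0000 cont=0.0000 V=0.0000[hold]  S*(4)=99.0900
k=3: j=0 S=88.5975 intr=33.8325 cont=33.0307 V=33.8325[EX]; j=1 S=110.8251 intr=11.6049 cont=14.4236 V=14.4236[hold]; j=2 S=138.6293 intr=0.0000 cont=2.8469 V=2.8469[hold]; j=3 S=173.4090 intr=0.0000 cont=0.0000 V=0.0000[hold]  S*(3)=88.5975
k=2: j=0 S=99.0900 intr=23.3400 cont=23.9423 V=23.9423[hold]; j=1 S=123.9500 intr=0.0000 cont=8.5622 V=8.5622[hold]; j=2 S=155.0470 intr=0.0000 cont=1.4101 V=1.4101[hold]  S*(2)=-
k=1: j=0 S=110.8251 intr=11.6049 cont=16.1239 V=16.1239[hold]; j=1 S=138.6293 intr=0.0000 cont=4.9433 V=4.9433[hold]  S*(1)=-
k=0: j=0 S=123.9500 intr=0.0000 cont=10.4486 V=10.4486[hold]  S*(0)=-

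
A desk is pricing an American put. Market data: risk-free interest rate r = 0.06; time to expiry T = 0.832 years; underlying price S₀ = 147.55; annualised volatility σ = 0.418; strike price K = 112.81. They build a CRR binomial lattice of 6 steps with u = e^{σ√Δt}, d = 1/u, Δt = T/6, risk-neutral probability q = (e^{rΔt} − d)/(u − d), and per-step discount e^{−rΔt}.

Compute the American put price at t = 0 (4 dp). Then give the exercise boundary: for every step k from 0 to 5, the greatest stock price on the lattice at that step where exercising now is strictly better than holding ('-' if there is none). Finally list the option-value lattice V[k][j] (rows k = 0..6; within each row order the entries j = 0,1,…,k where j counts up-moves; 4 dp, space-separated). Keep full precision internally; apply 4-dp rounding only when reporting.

Δt=0.13867, u=1.16842, d=0.85585, q=0.48789, disc=e^(-rΔt)=0.99171
k=6 terminal: V=max(K-S,0) → 54.8218 33.6439 4.7315 0.0000 0.0000 0.0000 0.0000
k=5: j=0 S=67.7547 intr=45.0553 cont=44.1206 V=45.0553[EX]; j=1 S=92.4995 intr=20.3105 cont=19.3758 V=20.3105[EX]; j=2 S=126.2814 intr=0.0000 cont=2.4030 V=2.4030[hold]; j=3 S=172.4008 intr=0.0000 cont=0.0000 V=0.0000[hold]; j=4 S=235.3635 intr=0.0000 cont=0.0000 V=0.0000[hold]; j=5 S=321.3210 intr=0.0000 cont=0.0000 V=0.0000[hold]  S*(5)=92.4995
k=4: j=0 S=79.1661 intr=33.6439 cont=32.7092 V=33.6439[EX]; j=1 S=108.0785 intr=4.7315 cont=11.4776 V=11.4776[hold]; j=2 S=147.5500 intr=0.0000 cont=1.2204 V=1.2204[hold]; j=3 S=201.4370 intr=0.0000 cont=0.0000 V=0.0000[hold]; j=4 S=275.0041 intr=0.0000 cont=0.0000 V=0.0000[hold]  S*(4)=79.1661
k=3: j=0 S=92.4995 intr=20.3105 cont=22.6400 V=22.6400[hold]; j=1 S=126.2814 intr=0.0000 cont=6.4196 V=6.4196[hold]; j=2 S=172.4008 intr=0.0000 cont=0.6198 V=0.6198[hold]; j=3 S=235.3635 intr=0.0000 cont=0.0000 V=0.0000[hold]  S*(3)=-
k=2: j=0 S=108.0785 intr=4.7315 cont=14.6041 V=14.6041[hold]; j=1 S=147.5500 intr=0.0000 cont=3.5601 V=3.5601[hold]; j=2 S=201.4370 intr=0.0000 cont=0.3148 V=0.3148[hold]  S*(2)=-
k=1: j=0 S=126.2814 intr=0.0000 cont=9.1395 V=9.1395[hold]; j=1 S=172.4008 intr=0.0000 cont=1.9604 V=1.9604[hold]  S*(1)=-
k=0: j=0 S=147.5500 intr=0.0000 cont=5.5901 V=5.5901[hold]  S*(0)=-

price = 5.5901
boundary = - - - - 79.1661 92.4995
tree:
5.5901
9.1395 1.9604
14.6041 3.5601 0.3148
22.6400 6.4196 0.6198 0.0000
33.6439 11.4776 1.2204 0.0000 0.0000
45.0553 20.3105 2.4030 0.0000 0.0000 0.0000
54.8218 33.6439 4.7315 0.0000 0.0000 0.0000 0.0000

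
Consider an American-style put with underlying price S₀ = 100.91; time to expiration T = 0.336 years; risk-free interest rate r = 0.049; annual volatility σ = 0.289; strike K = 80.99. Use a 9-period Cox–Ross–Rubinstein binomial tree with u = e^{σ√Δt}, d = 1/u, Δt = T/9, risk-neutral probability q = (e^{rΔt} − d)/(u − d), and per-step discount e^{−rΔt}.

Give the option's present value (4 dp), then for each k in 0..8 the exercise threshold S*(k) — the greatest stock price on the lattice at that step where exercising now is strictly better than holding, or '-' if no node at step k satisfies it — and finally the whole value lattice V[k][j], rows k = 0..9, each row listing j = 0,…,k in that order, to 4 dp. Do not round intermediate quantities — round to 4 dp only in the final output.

price = 0.5702
boundary = - - - - - - - 68.2617 72.1818
tree:
0.5702
0.9585 0.1877
1.5838 0.3428 0.0348
2.5632 0.6195 0.0700 0.0000
4.0450 1.1051 0.1409 0.0000 0.0000
6.1869 1.9386 0.2837 0.0000 0.0000 0.0000
9.0981 3.3264 0.5713 0.0000 0.0000 0.0000 0.0000
12.7283 5.5361 1.1502 0.0000 0.0000 0.0000 0.0000 0.0000
16.4356 8.8082 2.3159 0.0000 0.0000 0.0000 0.0000 0.0000 0.0000
19.9415 12.7283 4.6629 0.0000 0.0000 0.0000 0.0000 0.0000 0.0000 0.0000

params: Δt=0.03733 u=1.05743 d=0.94569 q=0.50243 e^(-rΔt)=0.99817
t_9 payoffs: 19.9415 12.7283 4.6629 0.0000 0.0000 0.0000 0.0000 0.0000 0.0000 0.0000
t_8: node(8,0) S=64.5544 payoff=16.4356 vs cont=16.2876 → 16.4356 [stop]  node(8,1) S=72.1818 payoff=8.8082 vs cont=8.6601 → 8.8082 [stop]  node(8,2) S=80.7105 payoff=0.2795 vs cont=2.3159 → 2.3159 [wait]  node(8,3) S=90.2469 payoff=0.0000 vs cont=0.0000 → 0.0000 [wait]  node(8,4) S=100.9100 payoff=0.0000 vs cont=0.0000 → 0.0000 [wait]  node(8,5) S=112.8330 payoff=0.0000 vs cont=0.0000 → 0.0000 [wait]  node(8,6) S=126.1649 payoff=0.0000 vs cont=0.0000 → 0.0000 [wait]  node(8,7) S=141.0719 payoff=0.0000 vs cont=0.0000 → 0.0000 [wait]  node(8,8) S=157.7403 payoff=0.0000 vs cont=0.0000 → 0.0000 [wait]  ⇒ S*(8)=72.1818
t_7: node(7,0) S=68.2617 payoff=12.7283 vs cont=12.5803 → 12.7283 [stop]  node(7,1) S=76.3271 payoff=4.6629 vs cont=5.5361 → 5.5361 [wait]  node(7,2) S=85.3456 payoff=0.0000 vs cont=1.1502 → 1.1502 [wait]  node(7,3) S=95.4296 payoff=0.0000 vs cont=0.0000 → 0.0000 [wait]  node(7,4) S=106.7051 payoff=0.0000 vs cont=0.0000 → 0.0000 [wait]  node(7,5) S=119.3129 payoff=0.0000 vs cont=0.0000 → 0.0000 [wait]  node(7,6) S=133.4103 payoff=0.0000 vs cont=0.0000 → 0.0000 [wait]  node(7,7) S=149.1735 payoff=0.0000 vs cont=0.0000 → 0.0000 [wait]  ⇒ S*(7)=68.2617
t_6: node(6,0) S=72.1818 payoff=8.8082 vs cont=9.0981 → 9.0981 [wait]  node(6,1) S=80.7105 payoff=0.2795 vs cont=3.3264 → 3.3264 [wait]  node(6,2) S=90.2469 payoff=0.0000 vs cont=0.5713 → 0.5713 [wait]  node(6,3) S=100.9100 payoff=0.0000 vs cont=0.0000 → 0.0000 [wait]  node(6,4) S=112.8330 payoff=0.0000 vs cont=0.0000 → 0.0000 [wait]  node(6,5) S=126.1649 payoff=0.0000 vs cont=0.0000 → 0.0000 [wait]  node(6,6) S=141.0719 payoff=0.0000 vs cont=0.0000 → 0.0000 [wait]  ⇒ S*(6)=-
t_5: node(5,0) S=76.3271 payoff=4.6629 vs cont=6.1869 → 6.1869 [wait]  node(5,1) S=85.3456 payoff=0.0000 vs cont=1.9386 → 1.9386 [wait]  node(5,2) S=95.4296 payoff=0.0000 vs cont=0.2837 → 0.2837 [wait]  node(5,3) S=106.7051 payoff=0.0000 vs cont=0.0000 → 0.0000 [wait]  node(5,4) S=119.3129 payoff=0.0000 vs cont=0.0000 → 0.0000 [wait]  node(5,5) S=133.4103 payoff=0.0000 vs cont=0.0000 → 0.0000 [wait]  ⇒ S*(5)=-
t_4: node(4,0) S=80.7105 payoff=0.2795 vs cont=4.0450 → 4.0450 [wait]  node(4,1) S=90.2469 payoff=0.0000 vs cont=1.1051 → 1.1051 [wait]  node(4,2) S=100.9100 payoff=0.0000 vs cont=0.1409 → 0.1409 [wait]  node(4,3) S=112.8330 payoff=0.0000 vs cont=0.0000 → 0.0000 [wait]  node(4,4) S=126.1649 payoff=0.0000 vs cont=0.0000 → 0.0000 [wait]  ⇒ S*(4)=-
t_3: node(3,0) S=85.3456 payoff=0.0000 vs cont=2.5632 → 2.5632 [wait]  node(3,1) S=95.4296 payoff=0.0000 vs cont=0.6195 → 0.6195 [wait]  node(3,2) S=106.7051 payoff=0.0000 vs cont=0.0700 → 0.0700 [wait]  node(3,3) S=119.3129 payoff=0.0000 vs cont=0.0000 → 0.0000 [wait]  ⇒ S*(3)=-
t_2: node(2,0) S=90.2469 payoff=0.0000 vs cont=1.5838 → 1.5838 [wait]  node(2,1) S=100.9100 payoff=0.0000 vs cont=0.3428 → 0.3428 [wait]  node(2,2) S=112.8330 payoff=0.0000 vs cont=0.0348 → 0.0348 [wait]  ⇒ S*(2)=-
t_1: node(1,0) S=95.4296 payoff=0.0000 vs cont=0.9585 → 0.9585 [wait]  node(1,1) S=106.7051 payoff=0.0000 vs cont=0.1877 → 0.1877 [wait]  ⇒ S*(1)=-
t_0: node(0,0) S=100.9100 payoff=0.0000 vs cont=0.5702 → 0.5702 [wait]  ⇒ S*(0)=-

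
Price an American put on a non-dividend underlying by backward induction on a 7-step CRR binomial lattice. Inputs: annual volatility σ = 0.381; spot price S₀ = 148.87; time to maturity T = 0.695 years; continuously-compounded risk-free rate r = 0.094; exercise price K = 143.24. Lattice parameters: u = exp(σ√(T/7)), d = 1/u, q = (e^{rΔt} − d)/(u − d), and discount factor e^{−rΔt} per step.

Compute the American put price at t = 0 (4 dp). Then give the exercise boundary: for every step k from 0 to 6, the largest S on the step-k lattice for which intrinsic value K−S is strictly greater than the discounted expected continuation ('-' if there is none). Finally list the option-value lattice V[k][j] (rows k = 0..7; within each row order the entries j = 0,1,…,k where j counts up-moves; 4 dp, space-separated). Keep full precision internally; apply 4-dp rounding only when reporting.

price = 12.7520
boundary = - - - 103.8470 92.0992 103.8470 117.0932
tree:
12.7520
19.2112 6.7556
28.0307 11.0569 2.7305
39.3930 17.5858 4.9622 0.6278
51.1408 26.9635 8.8629 1.2906 0.0000
61.5595 39.3930 15.4693 2.6530 0.0000 0.0000
70.7997 51.1408 26.1468 5.4537 0.0000 0.0000 0.0000
78.9945 61.5595 39.3930 11.2110 0.0000 0.0000 0.0000 0.0000

Δt=0.09929  u=1.12756  d=0.88687  q=0.50898  discount=0.99071
step 7 (expiry): payoffs max(K−S,0) = 78.9945 61.5595 39.3930 11.2110 0.0000 0.0000 0.0000 0.0000
step 6: (k=6,j=0): S=72.4403, (K−S)⁺=70.7997, hold=69.4691 ⇒ V=70.7997 exercise | (k=6,j=1): S=92.0992, (K−S)⁺=51.1408, hold=49.8101 ⇒ V=51.1408 exercise | (k=6,j=2): S=117.0932, (K−S)⁺=26.1468, hold=24.8162 ⇒ V=26.1468 exercise | (k=6,j=3): S=148.8700, (K−S)⁺=0.0000, hold=5.4537 ⇒ V=5.4537 continue | (k=6,j=4): S=189.2704, (K−S)⁺=0.0000, hold=0.0000 ⇒ V=0.0000 continue | (k=6,j=5): S=240.6348, (K−S)⁺=0.0000, hold=0.0000 ⇒ V=0.0000 continue | (k=6,j=6): S=305.9384, (K−S)⁺=0.0000, hold=0.0000 ⇒ V=0.0000 continue  boundary S*=117.0932
step 5: (k=5,j=0): S=81.6805, (K−S)⁺=61.5595, hold=60.2289 ⇒ V=61.5595 exercise | (k=5,j=1): S=103.8470, (K−S)⁺=39.3930, hold=38.0624 ⇒ V=39.3930 exercise | (k=5,j=2): S=132.0290, (K−S)⁺=11.2110, hold=15.4693 ⇒ V=15.4693 continue | (k=5,j=3): S=167.8591, (K−S)⁺=0.0000, hold=2.6530 ⇒ V=2.6530 continue | (k=5,j=4): S=213.4129, (K−S)⁺=0.0000, hold=0.0000 ⇒ V=0.0000 continue | (k=5,j=5): S=271.3290, (K−S)⁺=0.0000, hold=0.0000 ⇒ V=0.0000 continue  boundary S*=103.8470
step 4: (k=4,j=0): S=92.0992, (K−S)⁺=51.1408, hold=49.8101 ⇒ V=51.1408 exercise | (k=4,j=1): S=117.0932, (K−S)⁺=26.1468, hold=26.9635 ⇒ V=26.9635 continue | (k=4,j=2): S=148.8700, (K−S)⁺=0.0000, hold=8.8629 ⇒ V=8.8629 continue | (k=4,j=3): S=189.2704, (K−S)⁺=0.0000, hold=1.2906 ⇒ V=1.2906 continue | (k=4,j=4): S=240.6348, (K−S)⁺=0.0000, hold=0.0000 ⇒ V=0.0000 continue  boundary S*=92.0992
step 3: (k=3,j=0): S=103.8470, (K−S)⁺=39.3930, hold=38.4742 ⇒ V=39.3930 exercise | (k=3,j=1): S=132.0290, (K−S)⁺=11.2110, hold=17.5858 ⇒ V=17.5858 continue | (k=3,j=2): S=167.8591, (K−S)⁺=0.0000, hold=4.9622 ⇒ V=4.9622 continue | (k=3,j=3): S=213.4129, (K−S)⁺=0.0000, hold=0.6278 ⇒ V=0.6278 continue  boundary S*=103.8470
step 2: (k=2,j=0): S=117.0932, (K−S)⁺=26.1468, hold=28.0307 ⇒ V=28.0307 continue | (k=2,j=1): S=148.8700, (K−S)⁺=0.0000, hold=11.0569 ⇒ V=11.0569 continue | (k=2,j=2): S=189.2704, (K−S)⁺=0.0000, hold=2.7305 ⇒ V=2.7305 continue  boundary S*=-
step 1: (k=1,j=0): S=132.0290, (K−S)⁺=11.2110, hold=19.2112 ⇒ V=19.2112 continue | (k=1,j=1): S=167.8591, (K−S)⁺=0.0000, hold=6.7556 ⇒ V=6.7556 continue  boundary S*=-
step 0: (k=0,j=0): S=148.8700, (K−S)⁺=0.0000, hold=12.7520 ⇒ V=12.7520 continue  boundary S*=-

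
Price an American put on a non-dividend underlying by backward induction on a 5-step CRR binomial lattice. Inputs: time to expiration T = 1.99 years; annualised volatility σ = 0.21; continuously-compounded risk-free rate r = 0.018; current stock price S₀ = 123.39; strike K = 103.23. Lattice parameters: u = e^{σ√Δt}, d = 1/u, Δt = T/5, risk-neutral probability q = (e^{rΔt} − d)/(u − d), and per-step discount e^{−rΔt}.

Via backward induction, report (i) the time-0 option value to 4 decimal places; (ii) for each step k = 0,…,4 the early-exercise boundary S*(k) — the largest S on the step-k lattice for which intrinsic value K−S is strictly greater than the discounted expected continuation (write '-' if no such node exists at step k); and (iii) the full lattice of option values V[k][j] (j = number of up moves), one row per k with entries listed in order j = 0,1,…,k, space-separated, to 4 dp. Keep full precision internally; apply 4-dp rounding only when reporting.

price = 4.4877
boundary = - - - - 72.6328
tree:
4.4877
7.6693 1.2938
12.7512 2.5753 0.0000
20.3762 5.1260 0.0000 0.0000
30.5972 10.2028 0.0000 0.0000 0.0000
39.6096 20.3080 0.0000 0.0000 0.0000 0.0000

Δt=0.39800  u=1.14166  d=0.87592  q=0.49398  discount=0.99286
step 5 (expiry): payoffs max(K−S,0) = 39.6096 20.3080 0.0000 0.0000 0.0000 0.0000
step 4: (k=4,j=0): S=72.6328, (K−S)⁺=30.5972, hold=29.8603 ⇒ V=30.5972 exercise | (k=4,j=1): S=94.6687, (K−S)⁺=8.5613, hold=10.2028 ⇒ V=10.2028 continue | (k=4,j=2): S=123.3900, (K−S)⁺=0.0000, hold=0.0000 ⇒ V=0.0000 continue | (k=4,j=3): S=160.8249, (K−S)⁺=0.0000, hold=0.0000 ⇒ V=0.0000 continue | (k=4,j=4): S=209.6172, (K−S)⁺=0.0000, hold=0.0000 ⇒ V=0.0000 continue  boundary S*=72.6328
step 3: (k=3,j=0): S=82.9220, (K−S)⁺=20.3080, hold=20.3762 ⇒ V=20.3762 continue | (k=3,j=1): S=108.0795, (K−S)⁺=0.0000, hold=5.1260 ⇒ V=5.1260 continue | (k=3,j=2): S=140.8694, (K−S)⁺=0.0000, hold=0.0000 ⇒ V=0.0000 continue | (k=3,j=3): S=183.6074, (K−S)⁺=0.0000, hold=0.0000 ⇒ V=0.0000 continue  boundary S*=-
step 2: (k=2,j=0): S=94.6687, (K−S)⁺=8.5613, hold=12.7512 ⇒ V=12.7512 continue | (k=2,j=1): S=123.3900, (K−S)⁺=0.0000, hold=2.5753 ⇒ V=2.5753 continue | (k=2,j=2): S=160.8249, (K−S)⁺=0.0000, hold=0.0000 ⇒ V=0.0000 continue  boundary S*=-
step 1: (k=1,j=0): S=108.0795, (K−S)⁺=0.0000, hold=7.6693 ⇒ V=7.6693 continue | (k=1,j=1): S=140.8694, (K−S)⁺=0.0000, hold=1.2938 ⇒ V=1.2938 continue  boundary S*=-
step 0: (k=0,j=0): S=123.3900, (K−S)⁺=0.0000, hold=4.4877 ⇒ V=4.4877 continue  boundary S*=-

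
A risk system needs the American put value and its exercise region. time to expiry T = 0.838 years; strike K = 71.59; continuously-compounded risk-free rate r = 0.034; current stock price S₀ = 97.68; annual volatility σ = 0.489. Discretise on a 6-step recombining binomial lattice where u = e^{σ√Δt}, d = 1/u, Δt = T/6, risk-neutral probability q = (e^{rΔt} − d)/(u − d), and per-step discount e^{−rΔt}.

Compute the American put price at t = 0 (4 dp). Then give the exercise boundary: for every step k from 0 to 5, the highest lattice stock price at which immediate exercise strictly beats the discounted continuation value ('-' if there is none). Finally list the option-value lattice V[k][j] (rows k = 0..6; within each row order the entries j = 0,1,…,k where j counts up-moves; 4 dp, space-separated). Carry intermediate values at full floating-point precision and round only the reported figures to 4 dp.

price = 4.8147
boundary = - - - - 47.0260 56.4553
tree:
4.8147
7.5425 1.7554
11.5546 3.0472 0.3012
17.1906 5.2499 0.5682 0.0000
24.5640 8.9633 1.0719 0.0000 0.0000
32.4184 15.1347 2.0221 0.0000 0.0000 0.0000
38.9610 24.5640 3.8146 0.0000 0.0000 0.0000 0.0000

Δt=0.13967, u=1.20051, d=0.83298, q=0.46739, disc=e^(-rΔt)=0.99526
k=6 terminal: V=max(K-S,0) → 38.9610 24.5640 3.8146 0.0000 0.0000 0.0000 0.0000
k=5: j=0 S=39.1716 intr=32.4184 cont=32.0793 V=32.4184[EX]; j=1 S=56.4553 intr=15.1347 cont=14.7955 V=15.1347[EX]; j=2 S=81.3652 intr=0.0000 cont=2.0221 V=2.0221[hold]; j=3 S=117.2661 intr=0.0000 cont=0.0000 V=0.0000[hold]; j=4 S=169.0077 intr=0.0000 cont=0.0000 V=0.0000[hold]; j=5 S=243.5792 intr=0.0000 cont=0.0000 V=0.0000[hold]  S*(5)=56.4553
k=4: j=0 S=47.0260 intr=24.5640 cont=24.2249 V=24.5640[EX]; j=1 S=67.7754 intr=3.8146 cont=8.9633 V=8.9633[hold]; j=2 S=97.6800 intr=0.0000 cont=1.0719 V=1.0719[hold]; j=3 S=140.7795 intr=0.0000 cont=0.0000 V=0.0000[hold]; j=4 S=202.8959 intr=0.0000 cont=0.0000 V=0.0000[hold]  S*(4)=47.0260
k=3: j=0 S=56.4553 intr=15.1347 cont=17.1906 V=17.1906[hold]; j=1 S=81.3652 intr=0.0000 cont=5.2499 V=5.2499[hold]; j=2 S=117.2661 intr=0.0000 cont=0.5682 V=0.5682[hold]; j=3 S=169.0077 intr=0.0000 cont=0.0000 V=0.0000[hold]  S*(3)=-
k=2: j=0 S=67.7754 intr=3.8146 cont=11.5546 V=11.5546[hold]; j=1 S=97.6800 intr=0.0000 cont=3.0472 V=3.0472[hold]; j=2 S=140.7795 intr=0.0000 cont=0.3012 V=0.3012[hold]  S*(2)=-
k=1: j=0 S=81.3652 intr=0.0000 cont=7.5425 V=7.5425[hold]; j=1 S=117.2661 intr=0.0000 cont=1.7554 V=1.7554[hold]  S*(1)=-
k=0: j=0 S=97.6800 intr=0.0000 cont=4.8147 V=4.8147[hold]  S*(0)=-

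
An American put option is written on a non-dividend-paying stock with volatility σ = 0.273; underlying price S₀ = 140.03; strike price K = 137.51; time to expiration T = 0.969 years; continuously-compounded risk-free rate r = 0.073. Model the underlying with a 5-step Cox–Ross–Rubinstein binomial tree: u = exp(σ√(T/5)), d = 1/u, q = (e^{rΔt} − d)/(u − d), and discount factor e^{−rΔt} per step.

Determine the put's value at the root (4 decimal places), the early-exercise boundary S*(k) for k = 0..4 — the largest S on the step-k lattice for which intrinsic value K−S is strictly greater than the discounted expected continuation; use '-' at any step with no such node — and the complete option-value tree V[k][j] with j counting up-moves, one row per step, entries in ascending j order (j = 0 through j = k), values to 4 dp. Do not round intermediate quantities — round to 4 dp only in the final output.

Δt=0.19380, u=1.12770, d=0.88676, q=0.52912, disc=e^(-rΔt)=0.98595
k=5 terminal: V=max(K-S,0) → 60.7298 39.8677 13.3371 0.0000 0.0000 0.0000
k=4: j=0 S=86.5852 intr=50.9248 cont=48.9931 V=50.9248[EX]; j=1 S=110.1114 intr=27.3986 cont=25.4669 V=27.3986[EX]; j=2 S=140.0300 intr=0.0000 cont=6.1919 V=6.1919[hold]; j=3 S=178.0778 intr=0.0000 cont=0.0000 V=0.0000[hold]; j=4 S=226.4637 intr=0.0000 cont=0.0000 V=0.0000[hold]  S*(4)=110.1114
k=3: j=0 S=97.6423 intr=39.8677 cont=37.9360 V=39.8677[EX]; j=1 S=124.1729 intr=13.3371 cont=15.9504 V=15.9504[hold]; j=2 S=157.9121 intr=0.0000 cont=2.8747 V=2.8747[hold]; j=3 S=200.8188 intr=0.0000 cont=0.0000 V=0.0000[hold]  S*(3)=97.6423
k=2: j=0 S=110.1114 intr=27.3986 cont=26.8302 V=27.3986[EX]; j=1 S=140.0300 intr=0.0000 cont=8.9048 V=8.9048[hold]; j=2 S=178.0778 intr=0.0000 cont=1.3346 V=1.3346[hold]  S*(2)=110.1114
k=1: j=0 S=124.1729 intr=13.3371 cont=17.3656 V=17.3656[hold]; j=1 S=157.9121 intr=0.0000 cont=4.8304 V=4.8304[hold]  S*(1)=-
k=0: j=0 S=140.0300 intr=0.0000 cont=10.5822 V=10.5822[hold]  S*(0)=-

price = 10.5822
boundary = - - 110.1114 97.6423 110.1114
tree:
10.5822
17.3656 4.8304
27.3986 8.9048 1.3346
39.8677 15.9504 2.8747 0.0000
50.9248 27.3986 6.1919 0.0000 0.0000
60.7298 39.8677 13.3371 0.0000 0.0000 0.0000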